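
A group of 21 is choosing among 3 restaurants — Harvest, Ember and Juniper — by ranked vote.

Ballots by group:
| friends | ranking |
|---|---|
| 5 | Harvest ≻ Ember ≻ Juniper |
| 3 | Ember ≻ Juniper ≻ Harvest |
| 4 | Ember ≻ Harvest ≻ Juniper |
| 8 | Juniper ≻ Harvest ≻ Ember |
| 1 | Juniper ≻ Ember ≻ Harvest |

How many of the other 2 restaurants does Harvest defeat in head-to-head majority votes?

1

Harvest against each rival (21 friends):
Harvest vs Ember: Harvest preferred on 5+8 = 13 ballots; Harvest wins 13–8.
Harvest vs Juniper: 5+4 = 9 for Harvest, 12 for Juniper — Juniper by 12–9.
Harvest beats Ember; loses to Juniper — 1 pairwise win.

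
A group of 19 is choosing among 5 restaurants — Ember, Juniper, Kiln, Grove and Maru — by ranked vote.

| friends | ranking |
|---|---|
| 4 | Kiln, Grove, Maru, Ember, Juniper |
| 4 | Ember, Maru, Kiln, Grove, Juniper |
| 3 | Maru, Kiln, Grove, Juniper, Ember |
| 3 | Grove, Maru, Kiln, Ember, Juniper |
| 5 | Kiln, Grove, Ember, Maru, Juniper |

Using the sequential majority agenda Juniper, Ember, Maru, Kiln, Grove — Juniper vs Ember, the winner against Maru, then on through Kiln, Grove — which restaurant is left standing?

Round 1: Juniper vs Ember — 3–16, Ember advances.
Round 2: Ember vs Maru — 9–10, Maru advances.
Round 3: Maru vs Kiln — 10–9, Maru advances.
Round 4: Maru vs Grove — 7–12, Grove advances.
Grove survives the agenda.

Grove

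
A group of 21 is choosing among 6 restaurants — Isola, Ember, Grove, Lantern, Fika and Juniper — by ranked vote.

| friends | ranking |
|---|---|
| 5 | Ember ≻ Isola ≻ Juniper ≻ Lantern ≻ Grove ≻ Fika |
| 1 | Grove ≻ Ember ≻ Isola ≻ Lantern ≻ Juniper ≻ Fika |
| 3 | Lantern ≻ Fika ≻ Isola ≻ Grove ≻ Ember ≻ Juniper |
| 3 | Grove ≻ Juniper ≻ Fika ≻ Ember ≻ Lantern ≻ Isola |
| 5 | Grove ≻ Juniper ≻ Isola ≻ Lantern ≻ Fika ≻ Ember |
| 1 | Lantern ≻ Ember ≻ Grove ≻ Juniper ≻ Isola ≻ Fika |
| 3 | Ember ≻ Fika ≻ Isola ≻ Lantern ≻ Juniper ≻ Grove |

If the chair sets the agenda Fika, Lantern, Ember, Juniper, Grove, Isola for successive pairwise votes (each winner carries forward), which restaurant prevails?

Round 1: Fika vs Lantern — 6–15, Lantern advances.
Round 2: Lantern vs Ember — 9–12, Ember advances.
Round 3: Ember vs Juniper — 13–8, Ember advances.
Round 4: Ember vs Grove — 9–12, Grove advances.
Round 5: Grove vs Isola — 10–11, Isola advances.
Isola survives the agenda.

Isola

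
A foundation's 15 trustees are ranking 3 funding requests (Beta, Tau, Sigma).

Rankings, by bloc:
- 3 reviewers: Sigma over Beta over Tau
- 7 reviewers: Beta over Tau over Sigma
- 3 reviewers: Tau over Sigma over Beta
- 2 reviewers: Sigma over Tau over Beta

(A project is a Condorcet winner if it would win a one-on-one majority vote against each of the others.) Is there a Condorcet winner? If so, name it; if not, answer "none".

Head-to-head results (15 reviewers):
Beta vs Tau: 3+7 = 10 for Beta, 5 for Tau — Beta by 10–5.
Beta vs Sigma: Sigma, 8–7.
Tau vs Sigma: Tau wins 10–5.
Every project loses at least once (Beta loses to Sigma; Tau loses to Beta; Sigma loses to Tau). The majority relation contains the cycle Beta beats Tau beats Sigma beats Beta, so there is no Condorcet winner.

none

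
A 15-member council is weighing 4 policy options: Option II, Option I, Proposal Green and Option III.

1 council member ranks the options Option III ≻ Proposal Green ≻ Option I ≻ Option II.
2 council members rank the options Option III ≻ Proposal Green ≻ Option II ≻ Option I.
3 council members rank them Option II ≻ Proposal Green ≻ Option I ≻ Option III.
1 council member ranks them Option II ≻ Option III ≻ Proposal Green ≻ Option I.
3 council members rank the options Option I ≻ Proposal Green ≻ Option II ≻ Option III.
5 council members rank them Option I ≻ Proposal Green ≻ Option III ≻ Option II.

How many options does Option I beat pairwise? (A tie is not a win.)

Option I against each rival (15 council members):
Option I–Option II: Option I 9–6.
Option I vs Proposal Green: Option I is ranked higher on 3+5 = 8 ballots, Proposal Green on 7. Option I wins 8–7.
Option I vs Option III: Option I, 11–4.
Option I beats Option II, Proposal Green, Option III — 3 pairwise wins.

3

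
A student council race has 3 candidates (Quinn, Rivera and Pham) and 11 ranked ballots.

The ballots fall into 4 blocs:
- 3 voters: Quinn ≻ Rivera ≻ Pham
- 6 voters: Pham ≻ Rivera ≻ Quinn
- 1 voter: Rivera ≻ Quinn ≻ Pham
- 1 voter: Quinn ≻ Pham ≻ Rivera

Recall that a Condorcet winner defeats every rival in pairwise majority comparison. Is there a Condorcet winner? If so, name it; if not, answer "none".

Pham

Check each pair by majority over 11 ballots:
Quinn vs Rivera: 4 to 7, Rivera.
Quinn vs Pham: 5 to 6, Pham.
Rivera vs Pham: 4 to 7, Pham.
Only Pham has no losses; Pham is the Condorcet winner.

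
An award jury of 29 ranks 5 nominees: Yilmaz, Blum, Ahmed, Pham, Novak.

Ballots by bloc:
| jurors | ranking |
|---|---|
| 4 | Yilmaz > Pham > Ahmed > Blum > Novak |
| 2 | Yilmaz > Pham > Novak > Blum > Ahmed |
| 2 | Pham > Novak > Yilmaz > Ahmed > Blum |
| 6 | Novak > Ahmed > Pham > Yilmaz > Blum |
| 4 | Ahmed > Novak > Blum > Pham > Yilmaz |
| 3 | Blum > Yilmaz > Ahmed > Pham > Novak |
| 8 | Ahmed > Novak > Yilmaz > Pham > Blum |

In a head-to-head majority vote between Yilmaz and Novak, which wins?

Ballots ranking Yilmaz above Novak: 4 + 2 + 3 = 9.
Ballots ranking Novak above Yilmaz: 29 − 9 = 20.
Novak wins the head-to-head 20–9.

Novak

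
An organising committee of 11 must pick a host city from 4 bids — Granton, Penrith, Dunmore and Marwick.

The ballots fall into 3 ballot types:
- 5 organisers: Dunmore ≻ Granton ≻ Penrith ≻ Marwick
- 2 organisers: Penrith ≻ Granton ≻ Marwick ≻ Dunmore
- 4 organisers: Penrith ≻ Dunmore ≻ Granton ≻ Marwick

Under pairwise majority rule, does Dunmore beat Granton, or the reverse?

Dunmore

Ballots ranking Dunmore above Granton: 5 + 4 = 9.
Ballots ranking Granton above Dunmore: 11 − 9 = 2.
Dunmore wins the head-to-head 9–2.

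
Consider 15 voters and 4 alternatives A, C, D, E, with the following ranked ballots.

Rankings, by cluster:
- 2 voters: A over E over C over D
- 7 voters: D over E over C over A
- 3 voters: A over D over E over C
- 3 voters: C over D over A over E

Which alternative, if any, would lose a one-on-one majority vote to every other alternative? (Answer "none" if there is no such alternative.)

none

Pairwise majorities:
A vs C: C, 10–5.
A vs D: A is ranked higher on 2+3 = 5 ballots, D on 10. D wins 10–5.
A–E: A 8–7.
C vs D: C preferred on 2+3 = 5 ballots; D wins 10–5.
C vs E: 3 for C, 12 for E — E by 12–3.
D vs E: 13 to 2, D.
No alternative is winless: A beats E; C beats A; D beats A; E beats C. There is no Condorcet loser.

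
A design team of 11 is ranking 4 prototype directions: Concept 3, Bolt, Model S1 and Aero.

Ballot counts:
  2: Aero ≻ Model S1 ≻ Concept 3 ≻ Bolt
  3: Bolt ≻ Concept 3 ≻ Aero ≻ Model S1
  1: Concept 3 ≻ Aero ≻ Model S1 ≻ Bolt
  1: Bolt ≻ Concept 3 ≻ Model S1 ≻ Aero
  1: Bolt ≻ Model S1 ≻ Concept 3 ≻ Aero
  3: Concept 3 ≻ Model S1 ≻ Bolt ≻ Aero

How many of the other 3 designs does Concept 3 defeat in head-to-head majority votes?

3

Concept 3 against each rival (11 engineers):
Concept 3 vs Bolt: Concept 3 preferred on 2+1+3 = 6 ballots; Concept 3 wins 6–5.
Concept 3 vs Model S1: 3+1+1+3 = 8 for Concept 3, 3 for Model S1 — Concept 3 by 8–3.
Concept 3 vs Aero: Concept 3 wins 9–2.
Concept 3 beats Bolt, Model S1, Aero — 3 pairwise wins.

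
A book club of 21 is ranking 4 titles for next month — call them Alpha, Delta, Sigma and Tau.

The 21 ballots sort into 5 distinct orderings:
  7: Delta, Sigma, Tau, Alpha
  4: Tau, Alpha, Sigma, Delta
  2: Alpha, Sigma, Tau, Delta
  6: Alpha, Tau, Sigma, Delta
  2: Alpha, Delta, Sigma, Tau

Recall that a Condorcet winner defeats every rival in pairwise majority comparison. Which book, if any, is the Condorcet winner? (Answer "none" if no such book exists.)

none

Pairwise majorities:
Alpha vs Delta: Alpha is ranked higher on 4+2+6+2 = 14 ballots, Delta on 7. Alpha wins 14–7.
Alpha vs Sigma: 14 to 7, Alpha.
Alpha–Tau: Tau 11–10.
Delta vs Sigma: Sigma, 12–9.
Delta vs Tau: Tau wins 12–9.
Sigma vs Tau: 7+2+2 = 11 for Sigma, 10 for Tau — Sigma by 11–10.
Every book loses at least once (Alpha loses to Tau; Delta loses to Alpha; Sigma loses to Alpha; Tau loses to Sigma). The majority relation contains the cycle Alpha beats Sigma beats Tau beats Alpha, so there is no Condorcet winner.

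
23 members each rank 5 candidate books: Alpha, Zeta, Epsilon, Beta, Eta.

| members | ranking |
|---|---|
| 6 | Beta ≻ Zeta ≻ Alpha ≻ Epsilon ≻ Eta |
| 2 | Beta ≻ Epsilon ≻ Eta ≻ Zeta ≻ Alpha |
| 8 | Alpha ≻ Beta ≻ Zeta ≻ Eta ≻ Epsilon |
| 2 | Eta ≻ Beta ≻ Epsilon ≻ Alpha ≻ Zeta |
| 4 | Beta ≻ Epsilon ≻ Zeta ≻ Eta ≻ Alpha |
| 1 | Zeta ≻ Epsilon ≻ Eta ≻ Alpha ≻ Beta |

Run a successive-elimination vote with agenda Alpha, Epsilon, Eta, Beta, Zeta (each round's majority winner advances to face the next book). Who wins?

Round 1: Alpha vs Epsilon — 14–9, Alpha advances.
Round 2: Alpha vs Eta — 14–9, Alpha advances.
Round 3: Alpha vs Beta — 9–14, Beta advances.
Round 4: Beta vs Zeta — 22–1, Beta advances.
The agenda winner is Beta.

Beta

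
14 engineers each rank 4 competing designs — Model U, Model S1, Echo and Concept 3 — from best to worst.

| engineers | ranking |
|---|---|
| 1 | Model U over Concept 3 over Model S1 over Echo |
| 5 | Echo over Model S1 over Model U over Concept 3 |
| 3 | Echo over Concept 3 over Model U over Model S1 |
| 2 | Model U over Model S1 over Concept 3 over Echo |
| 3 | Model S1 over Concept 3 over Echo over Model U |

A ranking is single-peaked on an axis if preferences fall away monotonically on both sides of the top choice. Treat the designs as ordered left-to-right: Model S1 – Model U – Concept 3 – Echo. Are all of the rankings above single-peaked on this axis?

no

Axis positions: Model S1=1, Model U=2, Concept 3=3, Echo=4.
Faction 1 (peak Model U at position 2): ranking walks positions 2-3-1-4, expanding outward from the peak — single-peaked.
Faction 2: ranking walks positions 4-1-2-3; Model S1 is ranked above Concept 3 even though Concept 3 lies between Model S1 and the peak Echo on the axis — preferences dip and rise again. Not single-peaked.
Faction 3 (peak Echo at position 4): ranking walks positions 4-3-2-1, expanding outward from the peak — single-peaked.
Faction 4 (peak Model U at position 2): ranking walks positions 2-1-3-4, expanding outward from the peak — single-peaked.
Faction 5: ranking walks positions 1-3-4-2; Concept 3 is ranked above Model U even though Model U lies between Concept 3 and the peak Model S1 on the axis — preferences dip and rise again. Not single-peaked.
Faction 2 violates single-peakedness, so the profile is not single-peaked on this axis.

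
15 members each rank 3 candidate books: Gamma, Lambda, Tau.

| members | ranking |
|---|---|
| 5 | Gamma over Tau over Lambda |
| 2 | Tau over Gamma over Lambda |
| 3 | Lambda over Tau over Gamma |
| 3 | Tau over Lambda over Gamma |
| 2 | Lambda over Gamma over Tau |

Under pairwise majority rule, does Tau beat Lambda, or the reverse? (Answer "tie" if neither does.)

Tau

Ballots ranking Tau above Lambda: 5 + 2 + 3 = 10.
Ballots ranking Lambda above Tau: 15 − 10 = 5.
Tau wins the head-to-head 10–5.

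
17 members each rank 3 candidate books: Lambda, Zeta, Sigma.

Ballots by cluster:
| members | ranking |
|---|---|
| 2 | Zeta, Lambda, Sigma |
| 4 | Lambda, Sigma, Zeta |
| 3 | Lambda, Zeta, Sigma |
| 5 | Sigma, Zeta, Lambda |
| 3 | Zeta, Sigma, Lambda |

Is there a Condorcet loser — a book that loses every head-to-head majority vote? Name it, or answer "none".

none

Pairwise majorities:
Lambda vs Zeta: 4+3 = 7 for Lambda, 10 for Zeta — Zeta by 10–7.
Lambda vs Sigma: Lambda, 9–8.
Zeta vs Sigma: Zeta preferred on 2+3+3 = 8 ballots; Sigma wins 9–8.
No book is winless: Lambda beats Sigma; Zeta beats Lambda; Sigma beats Zeta. There is no Condorcet loser.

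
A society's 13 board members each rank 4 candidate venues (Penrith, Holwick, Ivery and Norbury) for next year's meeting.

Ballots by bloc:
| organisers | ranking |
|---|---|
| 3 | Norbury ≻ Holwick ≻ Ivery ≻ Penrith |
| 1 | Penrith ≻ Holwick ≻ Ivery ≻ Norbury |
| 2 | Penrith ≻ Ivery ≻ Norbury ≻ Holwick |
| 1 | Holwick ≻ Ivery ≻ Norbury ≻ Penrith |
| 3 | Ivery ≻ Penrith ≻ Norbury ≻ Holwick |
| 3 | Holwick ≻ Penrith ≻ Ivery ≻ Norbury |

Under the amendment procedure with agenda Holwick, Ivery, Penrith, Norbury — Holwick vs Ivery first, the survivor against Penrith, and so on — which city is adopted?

Round 1: Holwick vs Ivery — 8–5, Holwick advances.
Round 2: Holwick vs Penrith — 7–6, Holwick advances.
Round 3: Holwick vs Norbury — 5–8, Norbury advances.
The agenda winner is Norbury.

Norbury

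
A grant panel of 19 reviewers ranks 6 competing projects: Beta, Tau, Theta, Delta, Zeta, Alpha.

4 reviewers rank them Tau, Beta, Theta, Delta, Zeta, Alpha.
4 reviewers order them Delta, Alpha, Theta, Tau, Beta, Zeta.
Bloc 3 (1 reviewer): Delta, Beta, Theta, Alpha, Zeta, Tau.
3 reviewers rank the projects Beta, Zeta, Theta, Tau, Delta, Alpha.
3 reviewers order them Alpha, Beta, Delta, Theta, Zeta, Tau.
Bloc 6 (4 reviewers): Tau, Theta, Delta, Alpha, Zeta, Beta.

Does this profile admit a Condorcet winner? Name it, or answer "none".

Pairwise majorities:
Beta vs Tau: Tau, 12–7.
Beta vs Theta: Beta wins 11–8.
Beta vs Delta: Beta preferred on 4+3+3 = 10 ballots; Beta wins 10–9.
Beta vs Zeta: Beta preferred on 4+4+1+3+3 = 15 ballots; Beta wins 15–4.
Beta vs Alpha: Beta is ranked higher on 4+1+3 = 8 ballots, Alpha on 11. Alpha wins 11–8.
Tau vs Theta: Theta, 11–8.
Tau–Delta: Tau 11–8.
Tau vs Zeta: Tau is ranked higher on 4+4+4 = 12 ballots, Zeta on 7. Tau wins 12–7.
Tau vs Alpha: Tau is ranked higher on 4+3+4 = 11 ballots, Alpha on 8. Tau wins 11–8.
Theta–Delta: Theta 11–8.
Theta vs Zeta: 4+4+1+3+4 = 16 for Theta, 3 for Zeta — Theta by 16–3.
Theta vs Alpha: Theta preferred on 4+1+3+4 = 12 ballots; Theta wins 12–7.
Delta vs Zeta: Delta is ranked higher on 4+4+1+3+4 = 16 ballots, Zeta on 3. Delta wins 16–3.
Delta vs Alpha: Delta preferred on 4+4+1+3+4 = 16 ballots; Delta wins 16–3.
Zeta vs Alpha: 4+3 = 7 for Zeta, 12 for Alpha — Alpha by 12–7.
No project is unbeaten: Beta loses to Tau; Tau loses to Theta; Theta loses to Beta; Delta loses to Beta; Zeta loses to Beta; Alpha loses to Tau. In particular Beta beats Theta beats Tau beats Beta is a majority cycle — no Condorcet winner exists.

none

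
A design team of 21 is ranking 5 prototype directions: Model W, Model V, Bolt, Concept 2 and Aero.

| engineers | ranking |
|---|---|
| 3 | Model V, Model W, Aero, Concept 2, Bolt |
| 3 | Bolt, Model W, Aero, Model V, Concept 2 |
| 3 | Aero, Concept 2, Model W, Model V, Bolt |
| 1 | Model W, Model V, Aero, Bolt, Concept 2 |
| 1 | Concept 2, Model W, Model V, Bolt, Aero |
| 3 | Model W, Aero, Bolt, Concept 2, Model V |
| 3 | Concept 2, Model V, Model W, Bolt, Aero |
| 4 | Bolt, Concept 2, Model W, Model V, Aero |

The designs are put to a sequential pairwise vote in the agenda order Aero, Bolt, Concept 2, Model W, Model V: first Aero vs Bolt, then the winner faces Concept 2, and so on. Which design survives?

Model W

Round 1: Aero vs Bolt — 10–11, Bolt advances.
Round 2: Bolt vs Concept 2 — 11–10, Bolt advances.
Round 3: Bolt vs Model W — 7–14, Model W advances.
Round 4: Model W vs Model V — 15–6, Model W advances.
Model W survives the agenda.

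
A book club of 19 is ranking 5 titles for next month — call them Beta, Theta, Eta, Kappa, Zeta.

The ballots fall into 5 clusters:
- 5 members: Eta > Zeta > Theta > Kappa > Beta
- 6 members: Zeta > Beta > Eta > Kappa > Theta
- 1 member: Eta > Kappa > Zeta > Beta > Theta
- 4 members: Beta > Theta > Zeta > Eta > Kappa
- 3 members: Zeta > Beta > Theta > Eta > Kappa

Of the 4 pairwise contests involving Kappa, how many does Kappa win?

Kappa against each rival (19 members):
Kappa–Beta: Beta 13–6.
Kappa vs Theta: Theta wins 12–7.
Kappa vs Eta: Eta, 19–0.
Kappa vs Zeta: Kappa is ranked higher on 1 ballot, Zeta on 18. Zeta wins 18–1.
Kappa beats no one; loses to Beta, Theta, Eta, Zeta — 0 pairwise wins.

0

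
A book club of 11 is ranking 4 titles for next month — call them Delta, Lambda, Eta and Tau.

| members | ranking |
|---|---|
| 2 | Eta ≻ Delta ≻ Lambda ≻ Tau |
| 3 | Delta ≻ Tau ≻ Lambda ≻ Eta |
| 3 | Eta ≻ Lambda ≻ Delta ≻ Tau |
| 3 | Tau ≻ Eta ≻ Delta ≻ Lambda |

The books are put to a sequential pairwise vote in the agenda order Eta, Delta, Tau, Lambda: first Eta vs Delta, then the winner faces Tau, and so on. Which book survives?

Tau

Round 1: Eta vs Delta — 8–3, Eta advances.
Round 2: Eta vs Tau — 5–6, Tau advances.
Round 3: Tau vs Lambda — 6–5, Tau advances.
The agenda winner is Tau.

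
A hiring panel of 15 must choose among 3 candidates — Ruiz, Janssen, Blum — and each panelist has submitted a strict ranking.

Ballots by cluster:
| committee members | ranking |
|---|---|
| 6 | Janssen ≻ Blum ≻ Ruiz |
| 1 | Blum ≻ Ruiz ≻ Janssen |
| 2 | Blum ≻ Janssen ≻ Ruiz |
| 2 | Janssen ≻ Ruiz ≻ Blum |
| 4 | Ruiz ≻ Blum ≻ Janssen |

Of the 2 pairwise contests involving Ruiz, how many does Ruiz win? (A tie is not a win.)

0

Ruiz against each rival (15 committee members):
Ruiz–Janssen: Janssen 10–5.
Ruiz vs Blum: 2+4 = 6 for Ruiz, 9 for Blum — Blum by 9–6.
Ruiz beats no one; loses to Janssen, Blum — 0 pairwise wins.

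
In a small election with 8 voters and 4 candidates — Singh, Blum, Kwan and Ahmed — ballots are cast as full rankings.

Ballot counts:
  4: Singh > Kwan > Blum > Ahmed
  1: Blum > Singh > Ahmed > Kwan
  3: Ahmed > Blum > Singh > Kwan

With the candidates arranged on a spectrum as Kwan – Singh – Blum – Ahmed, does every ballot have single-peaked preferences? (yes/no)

Axis positions: Kwan=1, Singh=2, Blum=3, Ahmed=4.
Ballot type 1 (peak Singh at position 2): ranking walks positions 2-1-3-4, expanding outward from the peak — single-peaked.
Ballot type 2 (peak Blum at position 3): ranking walks positions 3-2-4-1, expanding outward from the peak — single-peaked.
Ballot type 3 (peak Ahmed at position 4): ranking walks positions 4-3-2-1, expanding outward from the peak — single-peaked.
Every ranking is single-peaked on this axis.

yes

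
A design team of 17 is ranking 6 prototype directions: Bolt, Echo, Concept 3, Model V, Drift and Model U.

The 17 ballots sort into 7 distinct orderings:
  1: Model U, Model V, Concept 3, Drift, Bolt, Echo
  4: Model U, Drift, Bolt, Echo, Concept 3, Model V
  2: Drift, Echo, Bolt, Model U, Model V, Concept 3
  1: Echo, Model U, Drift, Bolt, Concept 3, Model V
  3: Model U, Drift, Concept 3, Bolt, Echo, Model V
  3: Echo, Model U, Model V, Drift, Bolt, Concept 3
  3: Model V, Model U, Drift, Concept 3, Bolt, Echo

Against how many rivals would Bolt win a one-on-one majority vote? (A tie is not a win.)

Bolt against each rival (17 engineers):
Bolt–Echo: Bolt 11–6.
Bolt vs Concept 3: 10 to 7, Bolt.
Bolt vs Model V: Bolt preferred on 4+2+1+3 = 10 ballots; Bolt wins 10–7.
Bolt–Drift: Drift 17–0.
Bolt vs Model U: Model U, 15–2.
Bolt beats Echo, Concept 3, Model V; loses to Drift, Model U — 3 pairwise wins.

3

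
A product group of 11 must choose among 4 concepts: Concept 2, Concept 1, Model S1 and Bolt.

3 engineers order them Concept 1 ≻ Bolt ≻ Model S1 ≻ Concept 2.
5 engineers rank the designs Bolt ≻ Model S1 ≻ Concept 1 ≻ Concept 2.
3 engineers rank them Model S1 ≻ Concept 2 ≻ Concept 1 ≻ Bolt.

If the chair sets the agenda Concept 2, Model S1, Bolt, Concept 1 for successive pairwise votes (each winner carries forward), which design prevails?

Round 1: Concept 2 vs Model S1 — 0–11, Model S1 advances.
Round 2: Model S1 vs Bolt — 3–8, Bolt advances.
Round 3: Bolt vs Concept 1 — 5–6, Concept 1 advances.
The agenda winner is Concept 1.

Concept 1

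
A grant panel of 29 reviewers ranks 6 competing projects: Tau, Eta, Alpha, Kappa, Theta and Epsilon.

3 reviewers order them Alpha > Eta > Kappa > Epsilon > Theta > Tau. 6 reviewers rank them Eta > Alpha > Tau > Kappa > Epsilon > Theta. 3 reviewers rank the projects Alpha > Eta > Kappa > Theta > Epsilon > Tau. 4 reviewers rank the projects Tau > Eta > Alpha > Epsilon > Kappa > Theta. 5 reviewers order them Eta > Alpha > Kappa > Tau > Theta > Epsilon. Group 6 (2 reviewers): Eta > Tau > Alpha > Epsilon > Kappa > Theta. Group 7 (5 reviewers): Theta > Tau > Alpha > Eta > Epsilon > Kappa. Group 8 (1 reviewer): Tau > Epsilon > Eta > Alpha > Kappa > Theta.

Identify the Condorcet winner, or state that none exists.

Head-to-head results (29 reviewers):
Tau–Eta: Eta 19–10.
Tau vs Alpha: Alpha wins 17–12.
Tau vs Kappa: Tau preferred on 6+4+2+5+1 = 18 ballots; Tau wins 18–11.
Tau vs Theta: 18 to 11, Tau.
Tau–Epsilon: Tau 23–6.
Eta vs Alpha: Eta wins 18–11.
Eta vs Kappa: Eta is ranked higher on 29 ballots, Kappa on 0. Eta wins 29–0.
Eta vs Theta: Eta wins 24–5.
Eta vs Epsilon: Eta wins 28–1.
Alpha vs Kappa: 29 to 0, Alpha.
Alpha vs Theta: 24 for Alpha, 5 for Theta — Alpha by 24–5.
Alpha vs Epsilon: Alpha preferred on 28 ballots; Alpha wins 28–1.
Kappa vs Theta: Kappa, 24–5.
Kappa vs Epsilon: 17 to 12, Kappa.
Theta vs Epsilon: Theta preferred on 3+5+5 = 13 ballots; Epsilon wins 16–13.
Eta beats each of Tau, Alpha, Kappa, Theta, Epsilon — Eta is the Condorcet winner.

Eta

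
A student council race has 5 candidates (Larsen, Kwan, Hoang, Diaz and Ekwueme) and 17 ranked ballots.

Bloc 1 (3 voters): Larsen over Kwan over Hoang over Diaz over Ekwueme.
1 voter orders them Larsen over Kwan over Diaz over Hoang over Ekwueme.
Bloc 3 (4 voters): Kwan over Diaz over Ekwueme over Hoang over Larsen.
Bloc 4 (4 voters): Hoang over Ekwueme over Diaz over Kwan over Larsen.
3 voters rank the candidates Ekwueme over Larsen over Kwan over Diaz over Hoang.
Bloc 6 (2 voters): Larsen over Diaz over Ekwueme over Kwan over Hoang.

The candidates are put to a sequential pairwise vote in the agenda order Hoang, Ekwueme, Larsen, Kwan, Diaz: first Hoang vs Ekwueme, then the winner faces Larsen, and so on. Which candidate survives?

Diaz

Round 1: Hoang vs Ekwueme — 8–9, Ekwueme advances.
Round 2: Ekwueme vs Larsen — 11–6, Ekwueme advances.
Round 3: Ekwueme vs Kwan — 9–8, Ekwueme advances.
Round 4: Ekwueme vs Diaz — 7–10, Diaz advances.
The agenda winner is Diaz.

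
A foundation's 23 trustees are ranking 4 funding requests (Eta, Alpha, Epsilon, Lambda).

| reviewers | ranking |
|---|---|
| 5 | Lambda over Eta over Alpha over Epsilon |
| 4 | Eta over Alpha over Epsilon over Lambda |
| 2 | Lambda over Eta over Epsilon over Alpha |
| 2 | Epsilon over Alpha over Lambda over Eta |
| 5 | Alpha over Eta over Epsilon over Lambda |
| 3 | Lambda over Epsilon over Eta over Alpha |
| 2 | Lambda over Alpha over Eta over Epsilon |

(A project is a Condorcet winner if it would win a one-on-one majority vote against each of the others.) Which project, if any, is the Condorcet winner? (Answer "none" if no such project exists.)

Pairwise majorities:
Eta vs Alpha: Eta, 14–9.
Eta–Epsilon: Eta 18–5.
Eta vs Lambda: Lambda wins 14–9.
Alpha vs Epsilon: Alpha, 16–7.
Alpha–Lambda: Lambda 12–11.
Epsilon–Lambda: Lambda 12–11.
Lambda defeats every rival head-to-head and is the Condorcet winner.

Lambda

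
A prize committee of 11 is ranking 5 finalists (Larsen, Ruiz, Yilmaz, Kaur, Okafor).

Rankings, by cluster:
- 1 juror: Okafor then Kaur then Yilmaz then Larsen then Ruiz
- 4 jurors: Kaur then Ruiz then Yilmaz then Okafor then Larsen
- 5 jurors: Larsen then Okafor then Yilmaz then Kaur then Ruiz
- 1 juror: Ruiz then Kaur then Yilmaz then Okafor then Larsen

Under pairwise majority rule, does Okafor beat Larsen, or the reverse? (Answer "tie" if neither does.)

Ballots ranking Okafor above Larsen: 1 + 4 + 1 = 6.
Ballots ranking Larsen above Okafor: 11 − 6 = 5.
Okafor wins the head-to-head 6–5.

Okafor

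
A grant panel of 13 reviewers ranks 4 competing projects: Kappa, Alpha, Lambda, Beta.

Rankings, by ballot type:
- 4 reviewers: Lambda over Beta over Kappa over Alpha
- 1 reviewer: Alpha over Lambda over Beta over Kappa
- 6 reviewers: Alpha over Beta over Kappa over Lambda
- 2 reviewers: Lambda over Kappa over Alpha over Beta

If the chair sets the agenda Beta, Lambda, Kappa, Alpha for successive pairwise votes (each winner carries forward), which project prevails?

Alpha

Round 1: Beta vs Lambda — 6–7, Lambda advances.
Round 2: Lambda vs Kappa — 7–6, Lambda advances.
Round 3: Lambda vs Alpha — 6–7, Alpha advances.
The agenda winner is Alpha.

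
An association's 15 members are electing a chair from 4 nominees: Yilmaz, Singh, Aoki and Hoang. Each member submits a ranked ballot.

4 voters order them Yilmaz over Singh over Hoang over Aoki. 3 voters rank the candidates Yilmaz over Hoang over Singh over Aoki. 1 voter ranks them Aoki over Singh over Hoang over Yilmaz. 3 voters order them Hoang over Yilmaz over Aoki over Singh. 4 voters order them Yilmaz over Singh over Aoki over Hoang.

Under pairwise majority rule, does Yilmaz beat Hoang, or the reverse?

Ballots ranking Yilmaz above Hoang: 4 + 3 + 4 = 11.
Ballots ranking Hoang above Yilmaz: 15 − 11 = 4.
Yilmaz wins the head-to-head 11–4.

Yilmaz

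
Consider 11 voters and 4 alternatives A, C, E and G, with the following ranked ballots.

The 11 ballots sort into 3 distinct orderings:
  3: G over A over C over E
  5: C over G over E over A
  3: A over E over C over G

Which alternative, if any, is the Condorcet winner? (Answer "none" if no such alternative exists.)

none

Head-to-head results (11 voters):
A vs C: A preferred on 3+3 = 6 ballots; A wins 6–5.
A vs E: 3+3 = 6 for A, 5 for E — A by 6–5.
A vs G: 3 for A, 8 for G — G by 8–3.
C vs E: 3+5 = 8 for C, 3 for E — C by 8–3.
C vs G: C preferred on 5+3 = 8 ballots; C wins 8–3.
E vs G: E is ranked higher on 3 ballots, G on 8. G wins 8–3.
No alternative is unbeaten: A loses to G; C loses to A; E loses to A; G loses to C. In particular A beats C beats G beats A is a majority cycle — no Condorcet winner exists.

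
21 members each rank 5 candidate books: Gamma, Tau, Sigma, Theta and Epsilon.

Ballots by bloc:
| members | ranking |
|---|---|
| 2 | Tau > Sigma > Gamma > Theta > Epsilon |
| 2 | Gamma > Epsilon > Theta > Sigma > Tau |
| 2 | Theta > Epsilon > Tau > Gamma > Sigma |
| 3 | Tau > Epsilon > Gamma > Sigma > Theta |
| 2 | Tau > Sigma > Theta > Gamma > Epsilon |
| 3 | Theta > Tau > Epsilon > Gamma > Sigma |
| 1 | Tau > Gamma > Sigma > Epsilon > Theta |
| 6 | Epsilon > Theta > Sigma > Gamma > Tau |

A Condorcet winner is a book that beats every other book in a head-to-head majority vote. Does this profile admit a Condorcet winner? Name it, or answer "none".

Pairwise majorities:
Gamma vs Tau: Gamma is ranked higher on 2+6 = 8 ballots, Tau on 13. Tau wins 13–8.
Gamma vs Sigma: 2+2+3+3+1 = 11 for Gamma, 10 for Sigma — Gamma by 11–10.
Gamma vs Theta: Gamma is ranked higher on 2+2+3+1 = 8 ballots, Theta on 13. Theta wins 13–8.
Gamma vs Epsilon: 2+2+2+1 = 7 for Gamma, 14 for Epsilon — Epsilon by 14–7.
Tau vs Sigma: 13 to 8, Tau.
Tau vs Theta: 2+3+2+1 = 8 for Tau, 13 for Theta — Theta by 13–8.
Tau vs Epsilon: Tau preferred on 2+3+2+3+1 = 11 ballots; Tau wins 11–10.
Sigma vs Theta: Sigma is ranked higher on 2+3+2+1 = 8 ballots, Theta on 13. Theta wins 13–8.
Sigma vs Epsilon: 5 to 16, Epsilon.
Theta vs Epsilon: Theta is ranked higher on 2+2+2+3 = 9 ballots, Epsilon on 12. Epsilon wins 12–9.
Each book drops at least one matchup (Gamma loses to Tau; Tau loses to Theta; Sigma loses to Gamma; Theta loses to Epsilon; Epsilon loses to Tau); the cycle Tau beats Epsilon beats Theta beats Tau rules out a Condorcet winner.

none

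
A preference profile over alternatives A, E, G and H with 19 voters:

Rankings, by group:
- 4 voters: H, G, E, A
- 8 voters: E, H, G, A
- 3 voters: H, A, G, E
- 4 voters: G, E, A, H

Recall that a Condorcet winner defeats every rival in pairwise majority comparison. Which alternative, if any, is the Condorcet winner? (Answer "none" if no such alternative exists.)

Head-to-head results (19 voters):
A vs E: A preferred on 3 ballots; E wins 16–3.
A vs G: A preferred on 3 ballots; G wins 16–3.
A vs H: 4 for A, 15 for H — H by 15–4.
E vs G: 8 to 11, G.
E vs H: 8+4 = 12 for E, 7 for H — E by 12–7.
G vs H: 4 for G, 15 for H — H by 15–4.
Every alternative loses at least once (A loses to E; E loses to G; G loses to H; H loses to E). The majority relation contains the cycle E beats H beats G beats E, so there is no Condorcet winner.

none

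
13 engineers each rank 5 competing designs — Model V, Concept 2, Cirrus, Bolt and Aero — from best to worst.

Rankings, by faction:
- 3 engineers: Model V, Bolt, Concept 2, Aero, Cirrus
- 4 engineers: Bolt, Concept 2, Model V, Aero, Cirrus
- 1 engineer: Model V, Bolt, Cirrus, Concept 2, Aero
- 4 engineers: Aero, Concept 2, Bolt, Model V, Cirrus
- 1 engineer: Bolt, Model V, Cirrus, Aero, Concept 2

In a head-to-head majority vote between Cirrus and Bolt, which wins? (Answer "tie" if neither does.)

No ballot ranks Cirrus above Bolt: 0.
Ballots ranking Bolt above Cirrus: 13 − 0 = 13.
Bolt wins the head-to-head 13–0.

Bolt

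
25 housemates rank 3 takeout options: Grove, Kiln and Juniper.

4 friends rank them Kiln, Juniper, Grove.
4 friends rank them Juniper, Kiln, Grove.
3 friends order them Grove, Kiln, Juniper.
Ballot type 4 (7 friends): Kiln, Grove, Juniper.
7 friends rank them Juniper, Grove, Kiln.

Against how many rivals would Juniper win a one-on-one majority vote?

1

Juniper against each rival (25 friends):
Juniper vs Grove: 4+4+7 = 15 for Juniper, 10 for Grove — Juniper by 15–10.
Juniper vs Kiln: 11 to 14, Kiln.
Juniper beats Grove; loses to Kiln — 1 pairwise win.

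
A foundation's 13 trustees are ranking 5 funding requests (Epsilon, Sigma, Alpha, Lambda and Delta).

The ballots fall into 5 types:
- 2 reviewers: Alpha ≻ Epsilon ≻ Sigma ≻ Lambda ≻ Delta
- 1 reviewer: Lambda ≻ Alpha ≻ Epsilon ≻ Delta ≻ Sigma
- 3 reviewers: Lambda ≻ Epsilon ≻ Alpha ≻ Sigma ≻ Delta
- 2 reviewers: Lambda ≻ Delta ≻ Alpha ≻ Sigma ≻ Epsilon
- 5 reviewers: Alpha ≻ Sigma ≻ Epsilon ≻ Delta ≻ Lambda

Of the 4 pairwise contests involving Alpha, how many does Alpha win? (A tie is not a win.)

Alpha against each rival (13 reviewers):
Alpha vs Epsilon: Alpha wins 10–3.
Alpha–Sigma: Alpha 13–0.
Alpha vs Lambda: Alpha wins 7–6.
Alpha vs Delta: Alpha is ranked higher on 2+1+3+5 = 11 ballots, Delta on 2. Alpha wins 11–2.
Alpha beats Epsilon, Sigma, Lambda, Delta — 4 pairwise wins.

4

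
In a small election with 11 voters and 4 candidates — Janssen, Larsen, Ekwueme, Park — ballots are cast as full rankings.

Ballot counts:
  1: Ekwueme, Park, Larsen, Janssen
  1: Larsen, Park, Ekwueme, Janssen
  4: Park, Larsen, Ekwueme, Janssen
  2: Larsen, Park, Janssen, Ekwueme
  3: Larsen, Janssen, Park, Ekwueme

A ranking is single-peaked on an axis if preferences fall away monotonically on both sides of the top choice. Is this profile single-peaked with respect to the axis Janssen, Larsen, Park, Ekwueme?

Axis positions: Janssen=1, Larsen=2, Park=3, Ekwueme=4.
Faction 1 (peak Ekwueme at position 4): ranking walks positions 4-3-2-1, expanding outward from the peak — single-peaked.
Faction 2 (peak Larsen at position 2): ranking walks positions 2-3-4-1, expanding outward from the peak — single-peaked.
Faction 3 (peak Park at position 3): ranking walks positions 3-2-4-1, expanding outward from the peak — single-peaked.
Faction 4 (peak Larsen at position 2): ranking walks positions 2-3-1-4, expanding outward from the peak — single-peaked.
Faction 5 (peak Larsen at position 2): ranking walks positions 2-1-3-4, expanding outward from the peak — single-peaked.
Every ranking is single-peaked on this axis.

yes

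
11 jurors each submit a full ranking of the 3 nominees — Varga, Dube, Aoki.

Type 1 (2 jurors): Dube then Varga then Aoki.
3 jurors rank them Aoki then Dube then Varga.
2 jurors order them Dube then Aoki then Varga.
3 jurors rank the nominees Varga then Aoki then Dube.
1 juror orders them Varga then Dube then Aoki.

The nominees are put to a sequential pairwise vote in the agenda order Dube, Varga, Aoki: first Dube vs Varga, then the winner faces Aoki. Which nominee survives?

Aoki

Round 1: Dube vs Varga — 7–4, Dube advances.
Round 2: Dube vs Aoki — 5–6, Aoki advances.
Aoki survives the agenda.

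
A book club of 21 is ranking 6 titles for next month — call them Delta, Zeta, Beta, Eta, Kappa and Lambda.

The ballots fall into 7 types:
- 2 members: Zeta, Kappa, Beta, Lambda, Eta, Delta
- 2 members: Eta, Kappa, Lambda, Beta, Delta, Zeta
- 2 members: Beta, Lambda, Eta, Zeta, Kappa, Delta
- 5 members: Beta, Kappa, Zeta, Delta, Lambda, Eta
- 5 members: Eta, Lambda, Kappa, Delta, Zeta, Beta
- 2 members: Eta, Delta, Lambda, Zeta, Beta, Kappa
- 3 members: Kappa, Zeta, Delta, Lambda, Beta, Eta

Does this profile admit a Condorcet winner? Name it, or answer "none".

none

Pairwise majorities:
Delta vs Zeta: Zeta wins 12–9.
Delta–Beta: Beta 11–10.
Delta vs Eta: Eta wins 13–8.
Delta vs Kappa: Kappa wins 19–2.
Delta vs Lambda: Lambda, 11–10.
Zeta–Beta: Zeta 12–9.
Zeta vs Eta: Eta wins 11–10.
Zeta vs Kappa: Kappa, 15–6.
Zeta–Lambda: Lambda 11–10.
Beta–Eta: Beta 12–9.
Beta vs Kappa: Kappa, 12–9.
Beta vs Lambda: Lambda, 12–9.
Eta–Kappa: Eta 11–10.
Eta vs Lambda: Lambda wins 12–9.
Kappa–Lambda: Kappa 12–9.
Each book drops at least one matchup (Delta loses to Zeta; Zeta loses to Eta; Beta loses to Zeta; Eta loses to Beta; Kappa loses to Eta; Lambda loses to Kappa); the cycle Zeta beats Beta beats Eta beats Zeta rules out a Condorcet winner.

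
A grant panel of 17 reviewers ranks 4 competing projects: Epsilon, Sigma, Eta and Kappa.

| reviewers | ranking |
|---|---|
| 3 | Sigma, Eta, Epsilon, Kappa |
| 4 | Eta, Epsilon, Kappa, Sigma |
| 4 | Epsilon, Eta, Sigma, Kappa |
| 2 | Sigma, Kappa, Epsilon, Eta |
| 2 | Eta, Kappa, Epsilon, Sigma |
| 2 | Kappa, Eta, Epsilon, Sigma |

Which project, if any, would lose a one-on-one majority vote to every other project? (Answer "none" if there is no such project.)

Kappa

Head-to-head results (17 reviewers):
Epsilon vs Sigma: 4+4+2+2 = 12 for Epsilon, 5 for Sigma — Epsilon by 12–5.
Epsilon vs Eta: 6 to 11, Eta.
Epsilon–Kappa: Epsilon 11–6.
Sigma vs Eta: Eta, 12–5.
Sigma vs Kappa: 9 to 8, Sigma.
Eta vs Kappa: Eta, 13–4.
Only Kappa has no wins; Kappa is the Condorcet loser.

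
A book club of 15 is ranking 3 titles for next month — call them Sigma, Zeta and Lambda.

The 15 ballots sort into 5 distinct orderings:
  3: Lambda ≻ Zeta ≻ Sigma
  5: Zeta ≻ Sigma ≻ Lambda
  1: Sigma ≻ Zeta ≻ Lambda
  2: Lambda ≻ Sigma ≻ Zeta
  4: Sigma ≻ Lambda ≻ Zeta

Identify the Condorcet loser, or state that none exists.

Head-to-head results (15 members):
Sigma–Zeta: Zeta 8–7.
Sigma vs Lambda: 5+1+4 = 10 for Sigma, 5 for Lambda — Sigma by 10–5.
Zeta vs Lambda: Zeta is ranked higher on 5+1 = 6 ballots, Lambda on 9. Lambda wins 9–6.
Each book has at least one pairwise win (Sigma beats Lambda; Zeta beats Sigma; Lambda beats Zeta) — no Condorcet loser.

none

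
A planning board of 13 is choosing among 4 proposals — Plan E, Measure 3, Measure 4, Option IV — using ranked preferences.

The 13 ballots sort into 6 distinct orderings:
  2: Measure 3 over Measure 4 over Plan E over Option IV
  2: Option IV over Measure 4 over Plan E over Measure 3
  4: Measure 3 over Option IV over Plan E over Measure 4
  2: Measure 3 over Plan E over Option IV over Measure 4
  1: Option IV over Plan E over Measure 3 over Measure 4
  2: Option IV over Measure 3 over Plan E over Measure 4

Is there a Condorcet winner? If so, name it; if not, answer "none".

Measure 3

Pairwise majorities:
Plan E vs Measure 3: 3 to 10, Measure 3.
Plan E–Measure 4: Plan E 9–4.
Plan E vs Option IV: 4 to 9, Option IV.
Measure 3 vs Measure 4: Measure 3 wins 11–2.
Measure 3 vs Option IV: Measure 3 wins 8–5.
Measure 4 vs Option IV: 2 for Measure 4, 11 for Option IV — Option IV by 11–2.
Measure 3 defeats every rival head-to-head and is the Condorcet winner.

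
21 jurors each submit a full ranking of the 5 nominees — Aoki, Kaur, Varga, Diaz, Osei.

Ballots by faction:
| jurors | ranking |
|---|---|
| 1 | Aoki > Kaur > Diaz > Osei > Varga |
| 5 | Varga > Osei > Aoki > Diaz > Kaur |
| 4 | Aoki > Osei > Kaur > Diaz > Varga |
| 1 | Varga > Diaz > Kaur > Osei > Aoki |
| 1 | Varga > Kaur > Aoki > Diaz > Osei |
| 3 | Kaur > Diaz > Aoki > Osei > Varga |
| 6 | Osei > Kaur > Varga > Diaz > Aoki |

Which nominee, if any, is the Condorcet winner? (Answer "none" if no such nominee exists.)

Osei

Head-to-head results (21 jurors):
Aoki vs Kaur: 10 to 11, Kaur.
Aoki vs Varga: 8 to 13, Varga.
Aoki vs Diaz: Aoki preferred on 1+5+4+1 = 11 ballots; Aoki wins 11–10.
Aoki vs Osei: Aoki is ranked higher on 1+4+1+3 = 9 ballots, Osei on 12. Osei wins 12–9.
Kaur vs Varga: Kaur is ranked higher on 1+4+3+6 = 14 ballots, Varga on 7. Kaur wins 14–7.
Kaur vs Diaz: Kaur preferred on 1+4+1+3+6 = 15 ballots; Kaur wins 15–6.
Kaur vs Osei: 1+1+1+3 = 6 for Kaur, 15 for Osei — Osei by 15–6.
Varga vs Diaz: Varga preferred on 5+1+1+6 = 13 ballots; Varga wins 13–8.
Varga vs Osei: 7 to 14, Osei.
Diaz vs Osei: 6 to 15, Osei.
Osei defeats every rival head-to-head and is the Condorcet winner.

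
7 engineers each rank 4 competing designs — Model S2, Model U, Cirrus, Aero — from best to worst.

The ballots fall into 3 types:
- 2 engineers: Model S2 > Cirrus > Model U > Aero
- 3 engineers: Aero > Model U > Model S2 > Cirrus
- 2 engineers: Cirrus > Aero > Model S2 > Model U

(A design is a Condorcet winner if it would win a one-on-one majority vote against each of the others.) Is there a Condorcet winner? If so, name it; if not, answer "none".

Pairwise majorities:
Model S2 vs Model U: 4 to 3, Model S2.
Model S2 vs Cirrus: Model S2 is ranked higher on 2+3 = 5 ballots, Cirrus on 2. Model S2 wins 5–2.
Model S2 vs Aero: Model S2 is ranked higher on 2 ballots, Aero on 5. Aero wins 5–2.
Model U vs Cirrus: 3 to 4, Cirrus.
Model U vs Aero: 2 for Model U, 5 for Aero — Aero by 5–2.
Cirrus vs Aero: Cirrus preferred on 2+2 = 4 ballots; Cirrus wins 4–3.
Every design loses at least once (Model S2 loses to Aero; Model U loses to Model S2; Cirrus loses to Model S2; Aero loses to Cirrus). The majority relation contains the cycle Model S2 → Cirrus → Aero → Model S2, so there is no Condorcet winner.

none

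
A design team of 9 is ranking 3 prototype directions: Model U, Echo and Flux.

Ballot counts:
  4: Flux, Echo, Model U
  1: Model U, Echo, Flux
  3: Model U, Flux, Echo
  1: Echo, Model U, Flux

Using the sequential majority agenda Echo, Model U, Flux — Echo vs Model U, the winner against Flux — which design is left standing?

Flux

Round 1: Echo vs Model U — 5–4, Echo advances.
Round 2: Echo vs Flux — 2–7, Flux advances.
The agenda winner is Flux.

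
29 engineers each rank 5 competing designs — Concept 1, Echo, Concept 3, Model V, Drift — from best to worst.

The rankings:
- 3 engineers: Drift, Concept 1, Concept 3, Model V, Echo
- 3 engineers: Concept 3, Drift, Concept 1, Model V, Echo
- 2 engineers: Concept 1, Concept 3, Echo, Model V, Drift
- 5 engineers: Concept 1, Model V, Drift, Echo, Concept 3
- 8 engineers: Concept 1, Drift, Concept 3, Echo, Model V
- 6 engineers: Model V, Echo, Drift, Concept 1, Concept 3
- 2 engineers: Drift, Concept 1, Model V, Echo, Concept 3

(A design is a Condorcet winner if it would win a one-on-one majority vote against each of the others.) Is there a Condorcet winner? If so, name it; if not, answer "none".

Concept 1

Head-to-head results (29 engineers):
Concept 1 vs Echo: Concept 1 wins 23–6.
Concept 1 vs Concept 3: Concept 1 wins 26–3.
Concept 1 vs Model V: Concept 1, 23–6.
Concept 1 vs Drift: Concept 1 wins 15–14.
Echo–Concept 3: Concept 3 16–13.
Echo–Model V: Model V 19–10.
Echo–Drift: Drift 21–8.
Concept 3 vs Model V: Concept 3 wins 16–13.
Concept 3 vs Drift: Drift, 24–5.
Model V vs Drift: Drift wins 16–13.
Concept 1 beats each of Echo, Concept 3, Model V, Drift — Concept 1 is the Condorcet winner.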